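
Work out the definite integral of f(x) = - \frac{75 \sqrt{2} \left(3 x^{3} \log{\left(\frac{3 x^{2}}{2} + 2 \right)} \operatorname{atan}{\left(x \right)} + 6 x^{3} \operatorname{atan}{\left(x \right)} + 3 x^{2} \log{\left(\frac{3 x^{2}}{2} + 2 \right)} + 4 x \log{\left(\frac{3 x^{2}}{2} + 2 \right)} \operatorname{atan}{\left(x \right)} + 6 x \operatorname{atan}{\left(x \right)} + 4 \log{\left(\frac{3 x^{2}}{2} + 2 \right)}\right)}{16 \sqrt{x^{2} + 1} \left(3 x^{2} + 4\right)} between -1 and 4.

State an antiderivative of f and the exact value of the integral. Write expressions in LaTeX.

Antiderivative: F(x) = - \frac{75 \sqrt{2} \sqrt{x^{2} + 1} \log{\left(\frac{3 x^{2}}{2} + 2 \right)} \operatorname{atan}{\left(x \right)}}{16}; value = - \frac{75 \sqrt{34} \log{\left(26 \right)} \operatorname{atan}{\left(4 \right)}}{16} - \frac{75 \pi \log{\left(\frac{7}{2} \right)}}{32}

Any candidate F(x) must reproduce f(x) exactly when differentiated.
F(x) = - \frac{75 \sqrt{2} \sqrt{x^{2} + 1} \log{\left(\frac{3 x^{2}}{2} + 2 \right)} \operatorname{atan}{\left(x \right)}}{16} is an antiderivative of f.
Check: d/dx[- \frac{75 \sqrt{2} \sqrt{x^{2} + 1} \log{\left(\frac{3 x^{2}}{2} + 2 \right)} \operatorname{atan}{\left(x \right)}}{16}] = \frac{- 225 \sqrt{2} x^{3} \log{\left(\frac{3 x^{2}}{2} + 2 \right)} \operatorname{atan}{\left(x \right)} - 450 \sqrt{2} x^{3} \operatorname{atan}{\left(x \right)} - 225 \sqrt{2} x^{2} \log{\left(\frac{3 x^{2}}{2} + 2 \right)} - 300 \sqrt{2} x \log{\left(\frac{3 x^{2}}{2} + 2 \right)} \operatorname{atan}{\left(x \right)} - 450 \sqrt{2} x \operatorname{atan}{\left(x \right)} - 300 \sqrt{2} \log{\left(\frac{3 x^{2}}{2} + 2 \right)}}{48 x^{2} \sqrt{x^{2} + 1} + 64 \sqrt{x^{2} + 1}}, which equals f(x).
F(4) = - \frac{75 \sqrt{34} \log{\left(26 \right)} \operatorname{atan}{\left(4 \right)}}{16}; F(-1) = \frac{75 \pi \log{\left(\frac{7}{2} \right)}}{32}.
Integral = F(4) - F(-1) = - \frac{75 \sqrt{34} \log{\left(26 \right)} \operatorname{atan}{\left(4 \right)}}{16} - \frac{75 \pi \log{\left(\frac{7}{2} \right)}}{32}.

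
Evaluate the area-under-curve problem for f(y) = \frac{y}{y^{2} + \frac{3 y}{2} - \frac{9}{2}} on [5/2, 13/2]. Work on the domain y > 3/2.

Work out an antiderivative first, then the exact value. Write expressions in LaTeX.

Factor the denominator (\left(y + 3\right) \left(2 y - 3\right)) and decompose: f = \frac{2}{3 \left(2 y - 3\right)} + \frac{2}{3 \left(y + 3\right)}; each piece integrates to a log, atan, or power term.
F(y) = \frac{\log{\left(y - \frac{3}{2} \right)} + 2 \log{\left(y + 3 \right)}}{3} is an antiderivative of f.
Check: d/dy[\frac{\log{\left(y - \frac{3}{2} \right)} + 2 \log{\left(y + 3 \right)}}{3}] = \frac{2 y}{2 y^{2} + 3 y - 9}, which equals f(y).
F(13/2) = \frac{\log{\left(5 \right)}}{3} + \frac{2 \log{\left(\frac{19}{2} \right)}}{3}; F(5/2) = \frac{2 \log{\left(\frac{11}{2} \right)}}{3}.
Integral = F(13/2) - F(5/2) = - \frac{2 \log{\left(\frac{11}{2} \right)}}{3} + \frac{\log{\left(5 \right)}}{3} + \frac{2 \log{\left(\frac{19}{2} \right)}}{3}.

Antiderivative: F(y) = \frac{\log{\left(y - \frac{3}{2} \right)} + 2 \log{\left(y + 3 \right)}}{3}; value = - \frac{2 \log{\left(\frac{11}{2} \right)}}{3} + \frac{\log{\left(5 \right)}}{3} + \frac{2 \log{\left(\frac{19}{2} \right)}}{3}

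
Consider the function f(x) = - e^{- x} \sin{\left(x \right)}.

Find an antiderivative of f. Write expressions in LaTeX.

An antiderivative is F(x) = \frac{e^{- x} \sin{\left(x \right)}}{2} + \frac{e^{- x} \cos{\left(x \right)}}{2}.

For F(x) to be correct the identity F'(x) - f(x) = 0 must hold.
Check: d/dx[\frac{e^{- x} \sin{\left(x \right)}}{2} + \frac{e^{- x} \cos{\left(x \right)}}{2}] = - e^{- x} \sin{\left(x \right)} = f(x).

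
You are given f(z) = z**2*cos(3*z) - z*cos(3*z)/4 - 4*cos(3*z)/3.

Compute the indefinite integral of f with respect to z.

Integrate term by term and add the pieces.
Check: d/dz[z**2*sin(3*z)/3 - z*sin(3*z)/12 + 2*z*cos(3*z)/9 - 14*sin(3*z)/27 - cos(3*z)/36] = z**2*cos(3*z) - z*cos(3*z)/4 - 4*cos(3*z)/3 = f(z).

F(z) = z**2*sin(3*z)/3 - z*sin(3*z)/12 + 2*z*cos(3*z)/9 - 14*sin(3*z)/27 - cos(3*z)/36 + C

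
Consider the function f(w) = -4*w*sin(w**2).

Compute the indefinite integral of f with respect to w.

Since d/dw undoes antidifferentiation here, F'(w) = f(w) is required of F(w).
Check: d/dw[2*cos(w**2)] = -4*w*sin(w**2) = f(w).

F(w) = 2*cos(w**2) + C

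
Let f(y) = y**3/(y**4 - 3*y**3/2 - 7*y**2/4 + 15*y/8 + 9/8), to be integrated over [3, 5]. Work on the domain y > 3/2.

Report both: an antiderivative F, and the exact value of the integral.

Antiderivative: F(y) = 297*log(y - 3/2)/400 - log(y + 1/2)/16 + 8*log(y + 1)/25 - 216/(320*y - 480); value = -8*log(4)/25 - 297*log(3/2)/400 - log(11/2)/16 + 9/35 + 8*log(6)/25 + 161*log(7/2)/200

Factor the denominator ((y + 1)*(2*y - 3)**2*(2*y + 1)) and decompose: f = -1/(8*(2*y + 1)) + 297/(200*(2*y - 3)) + 27/(10*(2*y - 3)**2) + 8/(25*(y + 1)); each piece integrates to a log, atan, or power term.
F(y) = 297*log(y - 3/2)/400 - log(y + 1/2)/16 + 8*log(y + 1)/25 - 216/(320*y - 480) is an antiderivative of f.
Check: d/dy[297*log(y - 3/2)/400 - log(y + 1/2)/16 + 8*log(y + 1)/25 - 216/(320*y - 480)] = 8*y**3/(8*y**4 - 12*y**3 - 14*y**2 + 15*y + 9), which equals f(y).
F(5) = -27/140 - log(11/2)/16 + 8*log(6)/25 + 297*log(7/2)/400; F(3) = -9/20 - log(7/2)/16 + 297*log(3/2)/400 + 8*log(4)/25.
Integral = F(5) - F(3) = -8*log(4)/25 - 297*log(3/2)/400 - log(11/2)/16 + 9/35 + 8*log(6)/25 + 161*log(7/2)/200.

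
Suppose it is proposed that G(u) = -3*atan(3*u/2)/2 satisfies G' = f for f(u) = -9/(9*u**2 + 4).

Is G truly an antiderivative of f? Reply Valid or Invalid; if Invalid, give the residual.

Valid - the claim checks out under differentiation.

d/du[G] = -9/(9*u**2 + 4)
This equals f(u) exactly, so the claim holds.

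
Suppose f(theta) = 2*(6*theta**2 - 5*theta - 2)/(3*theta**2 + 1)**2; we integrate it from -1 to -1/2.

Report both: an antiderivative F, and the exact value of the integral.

Antiderivative: F(theta) = (5 - 12*theta)/(9*theta**2 + 3); value = 19/28

f has the shape u'v + uv' for u = 1/(3*theta**2 + 1) and v = 5/3 - 4*theta — it is the derivative of the product u*v.
F(theta) = (5 - 12*theta)/(9*theta**2 + 3) is an antiderivative of f.
Check: d/dtheta[(5 - 12*theta)/(9*theta**2 + 3)] = (12*theta**2 - 10*theta - 4)/(9*theta**4 + 6*theta**2 + 1), which equals f(theta).
F(-1/2) = 44/21; F(-1) = 17/12.
Integral = F(-1/2) - F(-1) = 19/28.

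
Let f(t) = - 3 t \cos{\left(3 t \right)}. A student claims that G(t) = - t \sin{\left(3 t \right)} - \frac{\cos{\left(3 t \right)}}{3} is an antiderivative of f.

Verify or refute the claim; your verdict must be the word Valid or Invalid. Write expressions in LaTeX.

Valid. The derivative of G reproduces f.

d/dt[G] = - 3 t \cos{\left(3 t \right)}
This equals f(t) exactly, so the claim holds.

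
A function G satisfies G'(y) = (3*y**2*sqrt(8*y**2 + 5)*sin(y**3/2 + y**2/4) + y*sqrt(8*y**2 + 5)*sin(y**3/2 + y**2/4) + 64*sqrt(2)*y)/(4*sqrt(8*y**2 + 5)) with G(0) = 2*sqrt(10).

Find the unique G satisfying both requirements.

G(y) = sqrt(2)*(8*sqrt(8*y**2 + 5) - sqrt(2)*cos(y**3/2 + y**2/4) + sqrt(2))/4

Any candidate G(y) must reproduce the stated G'(y) exactly.
A general antiderivative is 4*sqrt(4*y**2 + 5/2) - cos(y**3/2 + y**2/4)/2 + C.
The condition gives C = 2*sqrt(10) - (-1/2 + 2*sqrt(10)) = 1/2.
So G(y) = sqrt(2)*(8*sqrt(8*y**2 + 5) - sqrt(2)*cos(y**3/2 + y**2/4) + sqrt(2))/4.
Check: d/dy[sqrt(2)*(8*sqrt(8*y**2 + 5) - sqrt(2)*cos(y**3/2 + y**2/4) + sqrt(2))/4] = (3*y**2*sqrt(8*y**2 + 5)*sin(y**3/2 + y**2/4) + y*sqrt(8*y**2 + 5)*sin(y**3/2 + y**2/4) + 64*sqrt(2)*y)/(4*sqrt(8*y**2 + 5)) = G'(y).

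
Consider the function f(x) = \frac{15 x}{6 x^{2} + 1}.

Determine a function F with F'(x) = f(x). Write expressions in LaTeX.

f matches the chain-rule pattern g'(h)*h' with inner function h(x) = 4 x^{2} + \frac{2}{3}; substituting u = h(x) collapses the integral.
Check: d/dx[\frac{5 \log{\left(4 x^{2} + \frac{2}{3} \right)}}{4}] = \frac{15 x}{6 x^{2} + 1} = f(x).

An antiderivative is F(x) = \frac{5 \log{\left(4 x^{2} + \frac{2}{3} \right)}}{4}.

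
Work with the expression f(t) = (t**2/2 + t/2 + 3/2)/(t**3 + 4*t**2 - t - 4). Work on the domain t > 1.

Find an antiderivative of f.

The denominator factors as 2*(t - 1)*(t + 1)*(t + 4); partial fractions split f into directly integrable pieces: 1/(2*(t + 4)) - 1/(4*(t + 1)) + 1/(4*(t - 1)).
Check: d/dt[(log(t - 1) - log(t + 1) + 2*log(t + 4))/4] = (t**2 + t + 3)/(2*t**3 + 8*t**2 - 2*t - 8), which equals f(t).

An antiderivative is F(t) = (log(t - 1) - log(t + 1) + 2*log(t + 4))/4.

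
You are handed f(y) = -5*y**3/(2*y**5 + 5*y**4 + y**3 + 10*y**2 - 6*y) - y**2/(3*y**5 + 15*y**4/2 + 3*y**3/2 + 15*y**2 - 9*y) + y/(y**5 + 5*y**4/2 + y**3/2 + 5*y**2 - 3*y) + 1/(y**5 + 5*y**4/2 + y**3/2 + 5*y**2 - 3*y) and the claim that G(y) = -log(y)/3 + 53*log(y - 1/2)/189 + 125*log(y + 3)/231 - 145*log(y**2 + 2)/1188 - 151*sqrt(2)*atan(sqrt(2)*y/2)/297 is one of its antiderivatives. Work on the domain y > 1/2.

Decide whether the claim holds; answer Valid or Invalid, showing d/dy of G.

d/dy[G] = (290*y**4 - 2245*y**3 - 831*y**2 + 1188*y + 1188)/(1188*y**5 + 2970*y**4 + 594*y**3 + 5940*y**2 - 3564*y)
d/dy[G] - f(y) = 145*y/(594*y**2 + 1188) != 0.

Invalid: d/dy[G] - f = 145*y/(594*y**2 + 1188), which is not 0.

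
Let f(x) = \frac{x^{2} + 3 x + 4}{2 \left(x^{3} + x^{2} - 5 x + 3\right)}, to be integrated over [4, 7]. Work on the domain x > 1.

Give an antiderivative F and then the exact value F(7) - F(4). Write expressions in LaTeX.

Factor the denominator (2 \left(x - 1\right)^{2} \left(x + 3\right)) and decompose: f = \frac{1}{8 \left(x + 3\right)} + \frac{3}{8 \left(x - 1\right)} + \frac{1}{\left(x - 1\right)^{2}}; each piece integrates to a log, atan, or power term.
F(x) = \frac{3 \left(x - 1\right) \log{\left(x - 1 \right)} + \left(x - 1\right) \log{\left(x + 3 \right)} - 8}{8 \left(x - 1\right)} is an antiderivative of f.
Check: d/dx[\frac{3 \left(x - 1\right) \log{\left(x - 1 \right)} + \left(x - 1\right) \log{\left(x + 3 \right)} - 8}{8 \left(x - 1\right)}] = \frac{x^{2} + 3 x + 4}{2 x^{3} + 2 x^{2} - 10 x + 6}, which equals f(x).
F(7) = - \frac{1}{6} + \frac{\log{\left(10 \right)}}{8} + \frac{3 \log{\left(6 \right)}}{8}; F(4) = - \frac{1}{3} + \frac{\log{\left(7 \right)}}{8} + \frac{3 \log{\left(3 \right)}}{8}.
Integral = F(7) - F(4) = - \frac{3 \log{\left(3 \right)}}{8} - \frac{\log{\left(7 \right)}}{8} + \frac{1}{6} + \frac{\log{\left(10 \right)}}{8} + \frac{3 \log{\left(6 \right)}}{8}.

Antiderivative: F(x) = \frac{3 \left(x - 1\right) \log{\left(x - 1 \right)} + \left(x - 1\right) \log{\left(x + 3 \right)} - 8}{8 \left(x - 1\right)}; value = - \frac{3 \log{\left(3 \right)}}{8} - \frac{\log{\left(7 \right)}}{8} + \frac{1}{6} + \frac{\log{\left(10 \right)}}{8} + \frac{3 \log{\left(6 \right)}}{8}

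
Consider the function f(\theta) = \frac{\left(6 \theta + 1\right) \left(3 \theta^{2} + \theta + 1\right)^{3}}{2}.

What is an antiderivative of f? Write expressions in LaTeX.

An antiderivative is F(\theta) = 2 \left(\frac{3 \theta^{2}}{2} + \frac{\theta}{2} + \frac{1}{2}\right)^{4}.

f matches the chain-rule pattern g'(h)*h' with inner function h(\theta) = \frac{3 \theta^{2}}{2} + \frac{\theta}{2} + \frac{1}{2}; substituting u = h(\theta) collapses the integral.
Check: d/d\theta[2 \left(\frac{3 \theta^{2}}{2} + \frac{\theta}{2} + \frac{1}{2}\right)^{4}] = 81 \theta^{7} + \frac{189 \theta^{6}}{2} + \frac{243 \theta^{5}}{2} + 75 \theta^{4} + \frac{91 \theta^{3}}{2} + 15 \theta^{2} + \frac{9 \theta}{2} + \frac{1}{2}, which equals f(\theta).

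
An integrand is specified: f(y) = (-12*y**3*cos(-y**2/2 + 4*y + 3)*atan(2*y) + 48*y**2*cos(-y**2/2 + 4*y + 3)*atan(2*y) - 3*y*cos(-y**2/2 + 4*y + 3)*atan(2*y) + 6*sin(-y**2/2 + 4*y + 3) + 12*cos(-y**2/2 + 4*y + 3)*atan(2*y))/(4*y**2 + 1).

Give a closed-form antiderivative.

An antiderivative is F(y) = 3*sin(-y**2/2 + 4*y + 3)*atan(2*y).

Recognize the product-rule pattern: f = u'v + uv' with u = 3*atan(2*y), v = sin(-y**2/2 + 4*y + 3), so integration by parts undoes it.
Check: d/dy[3*sin(-y**2/2 + 4*y + 3)*atan(2*y)] = (-12*y**3*cos(-y**2/2 + 4*y + 3)*atan(2*y) + 48*y**2*cos(-y**2/2 + 4*y + 3)*atan(2*y) - 3*y*cos(-y**2/2 + 4*y + 3)*atan(2*y) + 6*sin(-y**2/2 + 4*y + 3) + 12*cos(-y**2/2 + 4*y + 3)*atan(2*y))/(4*y**2 + 1) = f(y).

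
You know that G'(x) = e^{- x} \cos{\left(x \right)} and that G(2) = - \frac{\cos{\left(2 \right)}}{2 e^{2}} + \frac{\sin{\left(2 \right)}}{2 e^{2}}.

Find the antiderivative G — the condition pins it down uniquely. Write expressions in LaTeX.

A candidate passes only if d/dx[G] lands on the given G'(x) exactly.
A general antiderivative is \frac{e^{- x} \sin{\left(x \right)}}{2} - \frac{e^{- x} \cos{\left(x \right)}}{2} + C.
The condition gives C = - \frac{\cos{\left(2 \right)}}{2 e^{2}} + \frac{\sin{\left(2 \right)}}{2 e^{2}} - (- \frac{\cos{\left(2 \right)}}{2 e^{2}} + \frac{\sin{\left(2 \right)}}{2 e^{2}}) = 0.
So G(x) = \frac{\left(\sin{\left(x \right)} - \cos{\left(x \right)}\right) e^{- x}}{2}.
Check: d/dx[\frac{\left(\sin{\left(x \right)} - \cos{\left(x \right)}\right) e^{- x}}{2}] = e^{- x} \cos{\left(x \right)} = G'(x).

G(x) = \frac{\left(\sin{\left(x \right)} - \cos{\left(x \right)}\right) e^{- x}}{2}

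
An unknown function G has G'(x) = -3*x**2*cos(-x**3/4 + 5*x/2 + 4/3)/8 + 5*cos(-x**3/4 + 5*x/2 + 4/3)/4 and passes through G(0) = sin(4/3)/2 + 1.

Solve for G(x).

The substitution u = -x**3/4 + 5*x/2 + 4/3 works: G'(x) is exactly (dG/du)*(du/dx) for that inner function.
A general antiderivative is sin(-x**3/4 + 5*x/2 + 4/3)/2 + C.
The condition gives C = sin(4/3)/2 + 1 - (sin(4/3)/2) = 1.
So G(x) = sin(-x**3/4 + 5*x/2 + 4/3)/2 + 1.
Check: d/dx[sin(-x**3/4 + 5*x/2 + 4/3)/2 + 1] = -3*x**2*cos(-x**3/4 + 5*x/2 + 4/3)/8 + 5*cos(-x**3/4 + 5*x/2 + 4/3)/4 = G'(x).

G(x) = sin(-x**3/4 + 5*x/2 + 4/3)/2 + 1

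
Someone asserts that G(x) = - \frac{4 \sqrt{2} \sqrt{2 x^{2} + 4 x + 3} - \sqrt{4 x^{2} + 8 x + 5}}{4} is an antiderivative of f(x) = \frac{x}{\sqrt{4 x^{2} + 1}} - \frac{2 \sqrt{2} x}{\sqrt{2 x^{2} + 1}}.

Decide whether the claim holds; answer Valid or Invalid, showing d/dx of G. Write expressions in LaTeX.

Invalid: d/dx[G] - f = \frac{x \sqrt{2 x^{2} + 1} \sqrt{4 x^{2} + 1} \sqrt{2 x^{2} + 4 x + 3} - 2 \sqrt{2} x \sqrt{2 x^{2} + 1} \sqrt{4 x^{2} + 1} \sqrt{4 x^{2} + 8 x + 5} - x \sqrt{2 x^{2} + 1} \sqrt{2 x^{2} + 4 x + 3} \sqrt{4 x^{2} + 8 x + 5} + 2 \sqrt{2} x \sqrt{4 x^{2} + 1} \sqrt{2 x^{2} + 4 x + 3} \sqrt{4 x^{2} + 8 x + 5} + \sqrt{2 x^{2} + 1} \sqrt{4 x^{2} + 1} \sqrt{2 x^{2} + 4 x + 3} - 2 \sqrt{2} \sqrt{2 x^{2} + 1} \sqrt{4 x^{2} + 1} \sqrt{4 x^{2} + 8 x + 5}}{\sqrt{2 x^{2} + 1} \sqrt{4 x^{2} + 1} \sqrt{2 x^{2} + 4 x + 3} \sqrt{4 x^{2} + 8 x + 5}}, which is not 0.

d/dx[G] = \frac{x \sqrt{2 x^{2} + 4 x + 3} - 2 \sqrt{2} x \sqrt{4 x^{2} + 8 x + 5} + \sqrt{2 x^{2} + 4 x + 3} - 2 \sqrt{2} \sqrt{4 x^{2} + 8 x + 5}}{\sqrt{2 x^{2} + 4 x + 3} \sqrt{4 x^{2} + 8 x + 5}}
d/dx[G] - f(x) = \frac{x \sqrt{2 x^{2} + 1} \sqrt{4 x^{2} + 1} \sqrt{2 x^{2} + 4 x + 3} - 2 \sqrt{2} x \sqrt{2 x^{2} + 1} \sqrt{4 x^{2} + 1} \sqrt{4 x^{2} + 8 x + 5} - x \sqrt{2 x^{2} + 1} \sqrt{2 x^{2} + 4 x + 3} \sqrt{4 x^{2} + 8 x + 5} + 2 \sqrt{2} x \sqrt{4 x^{2} + 1} \sqrt{2 x^{2} + 4 x + 3} \sqrt{4 x^{2} + 8 x + 5} + \sqrt{2 x^{2} + 1} \sqrt{4 x^{2} + 1} \sqrt{2 x^{2} + 4 x + 3} - 2 \sqrt{2} \sqrt{2 x^{2} + 1} \sqrt{4 x^{2} + 1} \sqrt{4 x^{2} + 8 x + 5}}{\sqrt{2 x^{2} + 1} \sqrt{4 x^{2} + 1} \sqrt{2 x^{2} + 4 x + 3} \sqrt{4 x^{2} + 8 x + 5}} != 0.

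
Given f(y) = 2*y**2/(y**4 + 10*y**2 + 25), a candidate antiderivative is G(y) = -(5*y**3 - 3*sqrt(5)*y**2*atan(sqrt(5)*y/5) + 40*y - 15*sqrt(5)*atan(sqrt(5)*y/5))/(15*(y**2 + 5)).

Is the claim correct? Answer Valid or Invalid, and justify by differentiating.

Invalid: d/dy[G] - f = -1/3, which is not 0.

d/dy[G] = (-y**4 - 4*y**2 - 25)/(3*y**4 + 30*y**2 + 75)
d/dy[G] - f(y) = -1/3 != 0.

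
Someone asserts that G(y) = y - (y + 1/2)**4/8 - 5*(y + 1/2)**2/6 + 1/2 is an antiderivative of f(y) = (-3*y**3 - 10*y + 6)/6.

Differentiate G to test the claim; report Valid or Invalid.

d/dy[G] = -y**3/2 - 3*y**2/4 - 49*y/24 + 5/48
d/dy[G] - f(y) = -3*y**2/4 - 3*y/8 - 43/48 != 0.

Invalid: d/dy[G] - f = -3*y**2/4 - 3*y/8 - 43/48, which is not 0.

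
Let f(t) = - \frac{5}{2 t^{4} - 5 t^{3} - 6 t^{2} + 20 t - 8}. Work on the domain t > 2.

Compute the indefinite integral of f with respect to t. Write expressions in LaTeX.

The denominator factors as \left(t - 2\right)^{2} \left(t + 2\right) \left(2 t - 1\right); partial fractions split f into directly integrable pieces: - \frac{8}{9 \left(2 t - 1\right)} + \frac{1}{16 \left(t + 2\right)} + \frac{55}{144 \left(t - 2\right)} - \frac{5}{12 \left(t - 2\right)^{2}}.
Check: d/dt[\frac{55 \left(t - 2\right) \log{\left(t - 2 \right)} - 64 \left(t - 2\right) \log{\left(t - \frac{1}{2} \right)} + 9 \left(t - 2\right) \log{\left(t + 2 \right)} + 60}{144 \left(t - 2\right)}] = - \frac{5}{2 t^{4} - 5 t^{3} - 6 t^{2} + 20 t - 8} = f(t).

F(t) = \frac{55 \left(t - 2\right) \log{\left(t - 2 \right)} - 64 \left(t - 2\right) \log{\left(t - \frac{1}{2} \right)} + 9 \left(t - 2\right) \log{\left(t + 2 \right)} + 60}{144 \left(t - 2\right)} + C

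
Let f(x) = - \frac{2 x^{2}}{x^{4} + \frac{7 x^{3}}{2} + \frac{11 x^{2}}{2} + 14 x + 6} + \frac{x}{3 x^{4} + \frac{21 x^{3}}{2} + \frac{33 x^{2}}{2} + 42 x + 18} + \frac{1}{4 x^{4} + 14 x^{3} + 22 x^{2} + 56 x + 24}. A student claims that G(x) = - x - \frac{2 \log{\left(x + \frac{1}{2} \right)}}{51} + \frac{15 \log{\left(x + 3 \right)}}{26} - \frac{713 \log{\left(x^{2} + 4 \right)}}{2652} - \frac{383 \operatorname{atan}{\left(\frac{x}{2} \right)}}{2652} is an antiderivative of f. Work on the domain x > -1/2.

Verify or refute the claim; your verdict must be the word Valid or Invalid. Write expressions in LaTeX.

Invalid: d/dx[G] - f = -1, which is not 0.

d/dx[G] = \frac{- 12 x^{4} - 42 x^{3} - 90 x^{2} - 164 x - 69}{12 x^{4} + 42 x^{3} + 66 x^{2} + 168 x + 72}
d/dx[G] - f(x) = -1 != 0.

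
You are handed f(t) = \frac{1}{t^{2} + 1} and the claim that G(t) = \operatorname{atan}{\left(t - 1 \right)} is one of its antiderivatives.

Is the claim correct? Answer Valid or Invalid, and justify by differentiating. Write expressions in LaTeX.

d/dt[G] = \frac{1}{t^{2} - 2 t + 2}
d/dt[G] - f(t) = \frac{2 t - 1}{t^{4} - 2 t^{3} + 3 t^{2} - 2 t + 2} != 0.

Invalid: d/dt[G] - f = \frac{2 t - 1}{t^{4} - 2 t^{3} + 3 t^{2} - 2 t + 2}, which is not 0.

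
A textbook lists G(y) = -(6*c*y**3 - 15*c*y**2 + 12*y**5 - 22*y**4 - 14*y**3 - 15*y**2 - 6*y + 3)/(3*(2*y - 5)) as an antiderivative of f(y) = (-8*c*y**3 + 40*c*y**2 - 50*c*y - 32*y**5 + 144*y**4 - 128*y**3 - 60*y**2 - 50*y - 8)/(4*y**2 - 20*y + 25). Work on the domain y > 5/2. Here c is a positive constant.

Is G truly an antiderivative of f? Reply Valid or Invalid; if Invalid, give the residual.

d/dy[G] = (-8*c*y**3 + 40*c*y**2 - 50*c*y - 32*y**5 + 144*y**4 - 128*y**3 - 60*y**2 - 50*y - 8)/(4*y**2 - 20*y + 25)
This equals f(y) exactly, so the claim holds.

Valid. The derivative of G reproduces f.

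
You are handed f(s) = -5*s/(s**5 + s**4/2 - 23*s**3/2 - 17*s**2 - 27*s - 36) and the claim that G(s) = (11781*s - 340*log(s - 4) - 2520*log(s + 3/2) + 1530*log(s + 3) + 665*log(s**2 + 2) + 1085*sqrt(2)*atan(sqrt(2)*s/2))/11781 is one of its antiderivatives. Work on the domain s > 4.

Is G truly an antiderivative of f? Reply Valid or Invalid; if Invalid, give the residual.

Invalid: d/ds[G] - f = 1, which is not 0.

d/ds[G] = (2*s**5 + s**4 - 23*s**3 - 34*s**2 - 64*s - 72)/(2*s**5 + s**4 - 23*s**3 - 34*s**2 - 54*s - 72)
d/ds[G] - f(s) = 1 != 0.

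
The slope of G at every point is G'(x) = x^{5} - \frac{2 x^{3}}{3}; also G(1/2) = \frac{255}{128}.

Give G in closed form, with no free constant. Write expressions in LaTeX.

The integrand splits into summands that can be handled one at a time.
A general antiderivative is \frac{x^{6}}{6} - \frac{x^{4}}{6} + C.
The condition gives C = \frac{255}{128} - (- \frac{1}{128}) = 2.
So G(x) = \frac{x^{6}}{6} - \frac{x^{4}}{6} + 2.
Check: d/dx[\frac{x^{6}}{6} - \frac{x^{4}}{6} + 2] = x^{5} - \frac{2 x^{3}}{3} = G'(x).

G(x) = \frac{x^{6}}{6} - \frac{x^{4}}{6} + 2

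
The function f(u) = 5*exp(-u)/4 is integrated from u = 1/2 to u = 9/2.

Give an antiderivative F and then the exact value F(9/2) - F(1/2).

An antiderivative F(u) passes only if d/du[F] lands on f(u) exactly.
F(u) = -5*exp(-u)/4 is an antiderivative of f.
Check: d/du[-5*exp(-u)/4] = 5*exp(-u)/4 = f(u).
F(9/2) = -5*exp(-9/2)/4; F(1/2) = -5*exp(-1/2)/4.
Integral = F(9/2) - F(1/2) = -5*exp(-9/2)/4 + 5*exp(-1/2)/4.

Antiderivative: F(u) = -5*exp(-u)/4; value = -5*exp(-9/2)/4 + 5*exp(-1/2)/4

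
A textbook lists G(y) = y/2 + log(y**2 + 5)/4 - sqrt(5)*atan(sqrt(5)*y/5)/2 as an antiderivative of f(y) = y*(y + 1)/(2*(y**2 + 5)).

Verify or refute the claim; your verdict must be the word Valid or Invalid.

d/dy[G] = (y**2 + y)/(2*y**2 + 10)
This equals f(y) exactly, so the claim holds.

Valid. The derivative of G reproduces f.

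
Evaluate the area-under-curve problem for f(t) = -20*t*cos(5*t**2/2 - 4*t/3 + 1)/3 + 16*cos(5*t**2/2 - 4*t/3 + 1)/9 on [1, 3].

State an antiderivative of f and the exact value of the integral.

f matches the chain-rule pattern g'(h)*h' with inner function h(t) = 5*t**2/2 - 4*t/3 + 1; substituting u = h(t) collapses the integral.
F(t) = -4*sin(5*t**2/2 - 4*t/3 + 1)/3 is an antiderivative of f.
Check: d/dt[-4*sin(5*t**2/2 - 4*t/3 + 1)/3] = -20*t*cos(5*t**2/2 - 4*t/3 + 1)/3 + 16*cos(5*t**2/2 - 4*t/3 + 1)/9 = f(t).
F(3) = -4*sin(39/2)/3; F(1) = -4*sin(13/6)/3.
Integral = F(3) - F(1) = -4*sin(39/2)/3 + 4*sin(13/6)/3.

Antiderivative: F(t) = -4*sin(5*t**2/2 - 4*t/3 + 1)/3; value = -4*sin(39/2)/3 + 4*sin(13/6)/3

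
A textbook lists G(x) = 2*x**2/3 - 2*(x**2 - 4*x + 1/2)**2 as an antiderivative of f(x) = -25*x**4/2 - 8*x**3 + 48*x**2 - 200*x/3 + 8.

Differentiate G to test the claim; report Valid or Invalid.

Invalid: d/dx[G] - f = 25*x**4/2, which is not 0.

d/dx[G] = -8*x**3 + 48*x**2 - 200*x/3 + 8
d/dx[G] - f(x) = 25*x**4/2 != 0.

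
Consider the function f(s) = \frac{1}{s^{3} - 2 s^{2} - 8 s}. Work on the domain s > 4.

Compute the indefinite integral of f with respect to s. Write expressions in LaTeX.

F(s) = \frac{- 3 \log{\left(s \right)} + \log{\left(s - 4 \right)} + 2 \log{\left(s + 2 \right)}}{24} + C

The denominator factors as s \left(s - 4\right) \left(s + 2\right); partial fractions split f into directly integrable pieces: \frac{1}{12 \left(s + 2\right)} + \frac{1}{24 \left(s - 4\right)} - \frac{1}{8 s}.
Check: d/ds[\frac{- 3 \log{\left(s \right)} + \log{\left(s - 4 \right)} + 2 \log{\left(s + 2 \right)}}{24}] = \frac{1}{s^{3} - 2 s^{2} - 8 s} = f(s).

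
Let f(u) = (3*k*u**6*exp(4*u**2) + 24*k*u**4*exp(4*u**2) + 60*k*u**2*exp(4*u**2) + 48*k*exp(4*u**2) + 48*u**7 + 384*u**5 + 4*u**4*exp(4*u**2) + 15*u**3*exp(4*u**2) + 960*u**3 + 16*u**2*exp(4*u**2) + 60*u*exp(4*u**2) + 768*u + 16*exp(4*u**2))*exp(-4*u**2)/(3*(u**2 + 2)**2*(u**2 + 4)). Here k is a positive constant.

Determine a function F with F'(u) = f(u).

Recover f(u) by differentiating a candidate F(u); any mismatch rules it out.
Check: d/du[(6*k*u**3*exp(4*u**2) + 12*k*u*exp(4*u**2) + 4*u**2*exp(4*u**2)*atan(u/2) - 12*u**2 + 8*exp(4*u**2)*atan(u/2) - 15*exp(4*u**2) - 24)*exp(-4*u**2)/(6*(u**2 + 2))] = (3*k*u**6*exp(4*u**2) + 24*k*u**4*exp(4*u**2) + 60*k*u**2*exp(4*u**2) + 48*k*exp(4*u**2) + 48*u**7 + 384*u**5 + 4*u**4*exp(4*u**2) + 15*u**3*exp(4*u**2) + 960*u**3 + 16*u**2*exp(4*u**2) + 60*u*exp(4*u**2) + 768*u + 16*exp(4*u**2))/(3*u**6*exp(4*u**2) + 24*u**4*exp(4*u**2) + 60*u**2*exp(4*u**2) + 48*exp(4*u**2)), which equals f(u).

An antiderivative is F(u) = (6*k*u**3*exp(4*u**2) + 12*k*u*exp(4*u**2) + 4*u**2*exp(4*u**2)*atan(u/2) - 12*u**2 + 8*exp(4*u**2)*atan(u/2) - 15*exp(4*u**2) - 24)*exp(-4*u**2)/(6*(u**2 + 2)).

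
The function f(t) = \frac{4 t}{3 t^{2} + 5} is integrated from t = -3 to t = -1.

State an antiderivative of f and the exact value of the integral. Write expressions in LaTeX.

The substitution u = t^{2} + \frac{5}{3} works: f is exactly (dF/du)*(du/dt) for that inner function.
F(t) = \frac{2 \log{\left(t^{2} + \frac{5}{3} \right)}}{3} is an antiderivative of f.
Check: d/dt[\frac{2 \log{\left(t^{2} + \frac{5}{3} \right)}}{3}] = \frac{4 t}{3 t^{2} + 5} = f(t).
F(-1) = \frac{2 \log{\left(\frac{8}{3} \right)}}{3}; F(-3) = \frac{2 \log{\left(\frac{32}{3} \right)}}{3}.
Integral = F(-1) - F(-3) = - \frac{2 \log{\left(\frac{32}{3} \right)}}{3} + \frac{2 \log{\left(\frac{8}{3} \right)}}{3}.

Antiderivative: F(t) = \frac{2 \log{\left(t^{2} + \frac{5}{3} \right)}}{3}; value = - \frac{2 \log{\left(\frac{32}{3} \right)}}{3} + \frac{2 \log{\left(\frac{8}{3} \right)}}{3}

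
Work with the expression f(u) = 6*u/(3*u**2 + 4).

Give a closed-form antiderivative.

f matches the chain-rule pattern g'(h)*h' with inner function h(u) = u**2/2 + 2/3; substituting w = h(u) collapses the integral.
Check: d/du[log(u**2/2 + 2/3)] = 6*u/(3*u**2 + 4) = f(u).

An antiderivative is F(u) = log(u**2/2 + 2/3).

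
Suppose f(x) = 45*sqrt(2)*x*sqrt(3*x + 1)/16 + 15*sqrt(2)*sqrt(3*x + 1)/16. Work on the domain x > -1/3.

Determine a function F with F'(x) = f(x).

The integrand splits into summands that can be handled one at a time.
Check: d/dx[(3*x/2 + 1/2)**(5/2)] = 45*sqrt(2)*x*sqrt(3*x + 1)/16 + 15*sqrt(2)*sqrt(3*x + 1)/16 = f(x).

An antiderivative is F(x) = (3*x/2 + 1/2)**(5/2).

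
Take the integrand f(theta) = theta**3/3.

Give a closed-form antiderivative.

Check any antiderivative F(theta) by computing F'(theta) and comparing it with f(theta).
Check: d/dtheta[theta**4/12] = theta**3/3 = f(theta).

An antiderivative is F(theta) = theta**4/12.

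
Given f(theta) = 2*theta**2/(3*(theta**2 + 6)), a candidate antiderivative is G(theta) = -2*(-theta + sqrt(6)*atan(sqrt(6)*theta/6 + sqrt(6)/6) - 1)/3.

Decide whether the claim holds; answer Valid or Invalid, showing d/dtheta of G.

d/dtheta[G] = (2*theta**2 + 4*theta + 2)/(3*theta**2 + 6*theta + 21)
d/dtheta[G] - f(theta) = (8*theta + 4)/(theta**4 + 2*theta**3 + 13*theta**2 + 12*theta + 42) != 0.

Invalid: d/dtheta[G] - f = (8*theta + 4)/(theta**4 + 2*theta**3 + 13*theta**2 + 12*theta + 42), which is not 0.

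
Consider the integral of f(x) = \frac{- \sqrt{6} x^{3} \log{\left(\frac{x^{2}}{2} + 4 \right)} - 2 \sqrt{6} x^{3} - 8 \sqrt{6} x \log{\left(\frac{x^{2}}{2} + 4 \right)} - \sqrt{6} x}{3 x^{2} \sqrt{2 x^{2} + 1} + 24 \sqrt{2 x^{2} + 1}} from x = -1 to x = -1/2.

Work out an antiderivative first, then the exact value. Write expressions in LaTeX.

Antiderivative: F(x) = - \frac{\sqrt{6} \sqrt{2 x^{2} + 1} \log{\left(\frac{x^{2}}{2} + 4 \right)}}{6}; value = - \frac{\log{\left(\frac{33}{8} \right)}}{2} + \frac{\sqrt{2} \log{\left(\frac{9}{2} \right)}}{2}

Recognize the product-rule pattern: f = u'v + uv' with u = - \frac{\sqrt{3 x^{2} + \frac{3}{2}}}{3}, v = \log{\left(\frac{x^{2}}{2} + 4 \right)}, so integration by parts undoes it.
F(x) = - \frac{\sqrt{6} \sqrt{2 x^{2} + 1} \log{\left(\frac{x^{2}}{2} + 4 \right)}}{6} is an antiderivative of f.
Check: d/dx[- \frac{\sqrt{6} \sqrt{2 x^{2} + 1} \log{\left(\frac{x^{2}}{2} + 4 \right)}}{6}] = \frac{- \sqrt{6} x^{3} \log{\left(\frac{x^{2}}{2} + 4 \right)} - 2 \sqrt{6} x^{3} - 8 \sqrt{6} x \log{\left(\frac{x^{2}}{2} + 4 \right)} - \sqrt{6} x}{3 x^{2} \sqrt{2 x^{2} + 1} + 24 \sqrt{2 x^{2} + 1}} = f(x).
F(-1/2) = - \frac{\log{\left(\frac{33}{8} \right)}}{2}; F(-1) = - \frac{\sqrt{2} \log{\left(\frac{9}{2} \right)}}{2}.
Integral = F(-1/2) - F(-1) = - \frac{\log{\left(\frac{33}{8} \right)}}{2} + \frac{\sqrt{2} \log{\left(\frac{9}{2} \right)}}{2}.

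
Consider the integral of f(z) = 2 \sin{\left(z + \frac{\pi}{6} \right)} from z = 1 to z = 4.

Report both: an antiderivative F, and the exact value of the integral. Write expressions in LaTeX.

Antiderivative: F(z) = - 2 \cos{\left(z + \frac{\pi}{6} \right)}; value = 2 \cos{\left(\frac{\pi}{6} + 1 \right)} - 2 \cos{\left(\frac{\pi}{6} + 4 \right)}

A candidate is checked by its d/dz: the result must match f(z).
F(z) = - 2 \cos{\left(z + \frac{\pi}{6} \right)} is an antiderivative of f.
Check: d/dz[- 2 \cos{\left(z + \frac{\pi}{6} \right)}] = 2 \sin{\left(z + \frac{\pi}{6} \right)} = f(z).
F(4) = - 2 \cos{\left(\frac{\pi}{6} + 4 \right)}; F(1) = - 2 \cos{\left(\frac{\pi}{6} + 1 \right)}.
Integral = F(4) - F(1) = 2 \cos{\left(\frac{\pi}{6} + 1 \right)} - 2 \cos{\left(\frac{\pi}{6} + 4 \right)}.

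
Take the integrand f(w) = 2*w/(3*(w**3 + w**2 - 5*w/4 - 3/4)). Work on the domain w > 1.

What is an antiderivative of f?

An antiderivative is F(w) = 8*log(w - 1)/45 + 2*log(w + 1/2)/9 - 2*log(w + 3/2)/5.

The denominator factors as 3*(w - 1)*(2*w + 1)*(2*w + 3); partial fractions split f into directly integrable pieces: -4/(5*(2*w + 3)) + 4/(9*(2*w + 1)) + 8/(45*(w - 1)).
Check: d/dw[8*log(w - 1)/45 + 2*log(w + 1/2)/9 - 2*log(w + 3/2)/5] = 8*w/(12*w**3 + 12*w**2 - 15*w - 9), which equals f(w).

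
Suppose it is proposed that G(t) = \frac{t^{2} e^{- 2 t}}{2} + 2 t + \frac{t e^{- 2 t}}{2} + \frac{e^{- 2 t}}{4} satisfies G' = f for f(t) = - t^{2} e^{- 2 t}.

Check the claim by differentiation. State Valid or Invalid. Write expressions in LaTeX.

d/dt[G] = \left(- t^{2} + 2 e^{2 t}\right) e^{- 2 t}
d/dt[G] - f(t) = 2 != 0.

Invalid: d/dt[G] - f = 2, which is not 0.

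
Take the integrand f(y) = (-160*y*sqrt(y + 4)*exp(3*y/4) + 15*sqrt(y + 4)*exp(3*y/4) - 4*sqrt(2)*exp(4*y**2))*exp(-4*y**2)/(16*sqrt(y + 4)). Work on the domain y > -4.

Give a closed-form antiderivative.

An antiderivative is F(y) = (-2*sqrt(2)*sqrt(y + 4) + 5*exp(-4*y**2 + 3*y/4))/4.

Check any antiderivative F(y) by computing F'(y) and comparing it with f(y).
Check: d/dy[(-2*sqrt(2)*sqrt(y + 4) + 5*exp(-4*y**2 + 3*y/4))/4] = (-160*y*sqrt(y + 4)*exp(3*y/4)*exp(-4*y**2) + 15*sqrt(y + 4)*exp(3*y/4)*exp(-4*y**2) - 4*sqrt(2))/(16*sqrt(y + 4)), which equals f(y).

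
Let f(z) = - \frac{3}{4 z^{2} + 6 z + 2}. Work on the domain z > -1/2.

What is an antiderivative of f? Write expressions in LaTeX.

The denominator factors as 2 \left(z + 1\right) \left(2 z + 1\right); partial fractions split f into directly integrable pieces: - \frac{3}{2 z + 1} + \frac{3}{2 \left(z + 1\right)}.
Check: d/dz[- \frac{3 \log{\left(z + \frac{1}{2} \right)}}{2} + \frac{3 \log{\left(z + 1 \right)}}{2}] = - \frac{3}{4 z^{2} + 6 z + 2} = f(z).

An antiderivative is F(z) = - \frac{3 \log{\left(z + \frac{1}{2} \right)}}{2} + \frac{3 \log{\left(z + 1 \right)}}{2}.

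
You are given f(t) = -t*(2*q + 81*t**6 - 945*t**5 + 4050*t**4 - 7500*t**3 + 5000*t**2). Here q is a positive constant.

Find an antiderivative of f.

An antiderivative is F(t) = -q*t**2 - 81*t**8/8 + 135*t**7 - 675*t**6 + 1500*t**5 - 1250*t**4.

Since d/dt undoes antidifferentiation here, F'(t) = f(t) is required of F(t).
Check: d/dt[-q*t**2 - 81*t**8/8 + 135*t**7 - 675*t**6 + 1500*t**5 - 1250*t**4] = -2*q*t - 81*t**7 + 945*t**6 - 4050*t**5 + 7500*t**4 - 5000*t**3, which equals f(t).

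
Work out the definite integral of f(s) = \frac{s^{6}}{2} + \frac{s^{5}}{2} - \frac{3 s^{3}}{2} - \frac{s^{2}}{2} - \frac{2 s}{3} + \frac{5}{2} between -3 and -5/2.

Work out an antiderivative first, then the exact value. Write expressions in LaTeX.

Antiderivative: F(s) = \frac{s^{7}}{14} + \frac{s^{6}}{12} - \frac{3 s^{4}}{8} - \frac{s^{3}}{6} - \frac{s^{2}}{3} + \frac{5 s}{2}; value = \frac{237109}{2688}

Integrate term by term and add the pieces.
F(s) = \frac{s^{7}}{14} + \frac{s^{6}}{12} - \frac{3 s^{4}}{8} - \frac{s^{3}}{6} - \frac{s^{2}}{3} + \frac{5 s}{2} is an antiderivative of f.
Check: d/ds[\frac{s^{7}}{14} + \frac{s^{6}}{12} - \frac{3 s^{4}}{8} - \frac{s^{3}}{6} - \frac{s^{2}}{3} + \frac{5 s}{2}] = \frac{s^{6}}{2} + \frac{s^{5}}{2} - \frac{3 s^{3}}{2} - \frac{s^{2}}{2} - \frac{2 s}{3} + \frac{5}{2} = f(s).
F(-5/2) = - \frac{117275}{2688}; F(-3) = - \frac{7383}{56}.
Integral = F(-5/2) - F(-3) = \frac{237109}{2688}.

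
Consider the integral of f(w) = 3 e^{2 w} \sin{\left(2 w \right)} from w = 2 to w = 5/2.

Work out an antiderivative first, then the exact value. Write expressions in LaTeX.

Antiderivative: F(w) = \frac{3 e^{2 w} \sin{\left(2 w \right)}}{4} - \frac{3 e^{2 w} \cos{\left(2 w \right)}}{4}; value = \frac{3 e^{5} \sin{\left(5 \right)}}{4} - \frac{3 e^{5} \cos{\left(5 \right)}}{4} + \frac{3 e^{4} \cos{\left(4 \right)}}{4} - \frac{3 e^{4} \sin{\left(4 \right)}}{4}

Whatever form F(w) takes, F'(w) = f(w) is non-negotiable.
F(w) = \frac{3 e^{2 w} \sin{\left(2 w \right)}}{4} - \frac{3 e^{2 w} \cos{\left(2 w \right)}}{4} is an antiderivative of f.
Check: d/dw[\frac{3 e^{2 w} \sin{\left(2 w \right)}}{4} - \frac{3 e^{2 w} \cos{\left(2 w \right)}}{4}] = 3 e^{2 w} \sin{\left(2 w \right)} = f(w).
F(5/2) = \frac{3 e^{5} \sin{\left(5 \right)}}{4} - \frac{3 e^{5} \cos{\left(5 \right)}}{4}; F(2) = \frac{3 e^{4} \sin{\left(4 \right)}}{4} - \frac{3 e^{4} \cos{\left(4 \right)}}{4}.
Integral = F(5/2) - F(2) = \frac{3 e^{5} \sin{\left(5 \right)}}{4} - \frac{3 e^{5} \cos{\left(5 \right)}}{4} + \frac{3 e^{4} \cos{\left(4 \right)}}{4} - \frac{3 e^{4} \sin{\left(4 \right)}}{4}.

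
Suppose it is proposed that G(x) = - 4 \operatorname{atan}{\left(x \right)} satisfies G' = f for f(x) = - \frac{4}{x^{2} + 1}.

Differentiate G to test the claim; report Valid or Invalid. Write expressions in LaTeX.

d/dx[G] = - \frac{4}{x^{2} + 1}
This equals f(x) exactly, so the claim holds.

Valid - the claim checks out under differentiation.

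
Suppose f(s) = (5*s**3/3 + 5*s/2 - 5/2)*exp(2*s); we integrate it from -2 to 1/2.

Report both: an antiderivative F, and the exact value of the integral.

f has the shape u'v + uv' for u = 5*s**3/6 - 5*s**2/4 + 5*s/2 - 5/2 and v = exp(2*s) — it is the derivative of the product u*v.
F(s) = 5*s**3*exp(2*s)/6 - 5*s**2*exp(2*s)/4 + 5*s*exp(2*s)/2 - 5*exp(2*s)/2 is an antiderivative of f.
Check: d/ds[5*s**3*exp(2*s)/6 - 5*s**2*exp(2*s)/4 + 5*s*exp(2*s)/2 - 5*exp(2*s)/2] = 5*s**3*exp(2*s)/3 + 5*s*exp(2*s)/2 - 5*exp(2*s)/2, which equals f(s).
F(1/2) = -35*exp(1)/24; F(-2) = -115*exp(-4)/6.
Integral = F(1/2) - F(-2) = -35*exp(1)/24 + 115*exp(-4)/6.

Antiderivative: F(s) = 5*s**3*exp(2*s)/6 - 5*s**2*exp(2*s)/4 + 5*s*exp(2*s)/2 - 5*exp(2*s)/2; value = -35*exp(1)/24 + 115*exp(-4)/6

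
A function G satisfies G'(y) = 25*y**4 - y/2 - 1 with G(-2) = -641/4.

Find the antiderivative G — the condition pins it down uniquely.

G(y) = 5*y**5 - y**2/4 - y - 5/4

Integrate term by term and add the pieces.
A general antiderivative is 5*y**5 - y**2/4 - y - 1/4 + C.
The condition gives C = -641/4 - (-637/4) = -1.
So G(y) = 5*y**5 - y**2/4 - y - 5/4.
Check: d/dy[5*y**5 - y**2/4 - y - 5/4] = 25*y**4 - y/2 - 1 = G'(y).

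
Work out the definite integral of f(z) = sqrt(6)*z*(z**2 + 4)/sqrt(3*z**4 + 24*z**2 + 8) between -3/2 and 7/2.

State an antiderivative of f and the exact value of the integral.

Antiderivative: F(z) = sqrt(6)*sqrt(3*z**4 + 24*z**2 + 8)/6; value = -sqrt(7410)/24 + sqrt(72210)/24

The substitution u = z**4/2 + 4*z**2 + 4/3 works: f is exactly (dF/du)*(du/dz) for that inner function.
F(z) = sqrt(6)*sqrt(3*z**4 + 24*z**2 + 8)/6 is an antiderivative of f.
Check: d/dz[sqrt(6)*sqrt(3*z**4 + 24*z**2 + 8)/6] = (sqrt(6)*z**3 + 4*sqrt(6)*z)/sqrt(3*z**4 + 24*z**2 + 8), which equals f(z).
F(7/2) = sqrt(72210)/24; F(-3/2) = sqrt(7410)/24.
Integral = F(7/2) - F(-3/2) = -sqrt(7410)/24 + sqrt(72210)/24.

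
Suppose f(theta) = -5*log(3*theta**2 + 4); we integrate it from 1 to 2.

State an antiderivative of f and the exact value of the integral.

An antiderivative F(theta) passes only if d/dtheta[F] lands on f(theta) exactly.
F(theta) = 5*(-3*theta*log(3*theta**2 + 4) + 6*theta - 4*sqrt(3)*atan(sqrt(3)*theta/2))/3 is an antiderivative of f.
Check: d/dtheta[5*(-3*theta*log(3*theta**2 + 4) + 6*theta - 4*sqrt(3)*atan(sqrt(3)*theta/2))/3] = -5*log(3*theta**2 + 4) = f(theta).
F(2) = -10*log(16) - 20*sqrt(3)*pi/9 + 20; F(1) = -5*log(7) - 20*sqrt(3)*atan(sqrt(3)/2)/3 + 10.
Integral = F(2) - F(1) = -10*log(16) - 20*sqrt(3)*pi/9 + 20*sqrt(3)*atan(sqrt(3)/2)/3 + 5*log(7) + 10.

Antiderivative: F(theta) = 5*(-3*theta*log(3*theta**2 + 4) + 6*theta - 4*sqrt(3)*atan(sqrt(3)*theta/2))/3; value = -10*log(16) - 20*sqrt(3)*pi/9 + 20*sqrt(3)*atan(sqrt(3)/2)/3 + 5*log(7) + 10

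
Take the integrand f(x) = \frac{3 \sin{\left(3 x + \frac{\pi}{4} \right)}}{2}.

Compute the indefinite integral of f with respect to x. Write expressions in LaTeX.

A candidate is checked by its d/dx: the result must match f(x).
Check: d/dx[- \frac{\cos{\left(3 x + \frac{\pi}{4} \right)}}{2}] = \frac{3 \sin{\left(3 x + \frac{\pi}{4} \right)}}{2} = f(x).

F(x) = - \frac{\cos{\left(3 x + \frac{\pi}{4} \right)}}{2} + C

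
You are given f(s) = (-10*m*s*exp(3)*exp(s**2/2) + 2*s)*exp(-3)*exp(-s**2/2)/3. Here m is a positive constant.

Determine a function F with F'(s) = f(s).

For F(s) to be correct the identity F'(s) - f(s) = 0 must hold.
Check: d/ds[-5*m*s**2/3 - 2*exp(-s**2/2 - 3)/3] = (-10*m*s*exp(3)*exp(s**2/2) + 2*s)*exp(-3)*exp(-s**2/2)/3 = f(s).

An antiderivative is F(s) = -5*m*s**2/3 - 2*exp(-s**2/2 - 3)/3.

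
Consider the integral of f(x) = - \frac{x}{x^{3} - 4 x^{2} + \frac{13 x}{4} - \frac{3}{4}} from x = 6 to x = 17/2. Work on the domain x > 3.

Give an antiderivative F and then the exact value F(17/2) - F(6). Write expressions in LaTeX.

The denominator factors as \left(x - 3\right) \left(2 x - 1\right)^{2}; partial fractions split f into directly integrable pieces: \frac{24}{25 \left(2 x - 1\right)} + \frac{4}{5 \left(2 x - 1\right)^{2}} - \frac{12}{25 \left(x - 3\right)}.
F(x) = \frac{2 \left(- 6 \left(2 x - 1\right) \log{\left(x - 3 \right)} + 6 \left(2 x - 1\right) \log{\left(x - \frac{1}{2} \right)} - 5\right)}{25 \left(2 x - 1\right)} is an antiderivative of f.
Check: d/dx[\frac{2 \left(- 6 \left(2 x - 1\right) \log{\left(x - 3 \right)} + 6 \left(2 x - 1\right) \log{\left(x - \frac{1}{2} \right)} - 5\right)}{25 \left(2 x - 1\right)}] = - \frac{4 x}{4 x^{3} - 16 x^{2} + 13 x - 3}, which equals f(x).
F(17/2) = - \frac{12 \log{\left(\frac{11}{2} \right)}}{25} - \frac{1}{40} + \frac{12 \log{\left(8 \right)}}{25}; F(6) = - \frac{12 \log{\left(3 \right)}}{25} - \frac{2}{55} + \frac{12 \log{\left(\frac{11}{2} \right)}}{25}.
Integral = F(17/2) - F(6) = - \frac{24 \log{\left(\frac{11}{2} \right)}}{25} + \frac{1}{88} + \frac{12 \log{\left(3 \right)}}{25} + \frac{12 \log{\left(8 \right)}}{25}.

Antiderivative: F(x) = \frac{2 \left(- 6 \left(2 x - 1\right) \log{\left(x - 3 \right)} + 6 \left(2 x - 1\right) \log{\left(x - \frac{1}{2} \right)} - 5\right)}{25 \left(2 x - 1\right)}; value = - \frac{24 \log{\left(\frac{11}{2} \right)}}{25} + \frac{1}{88} + \frac{12 \log{\left(3 \right)}}{25} + \frac{12 \log{\left(8 \right)}}{25}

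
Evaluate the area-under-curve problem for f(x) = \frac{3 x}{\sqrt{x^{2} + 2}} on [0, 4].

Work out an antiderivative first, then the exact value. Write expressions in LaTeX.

Antiderivative: F(x) = 3 \sqrt{x^{2} + 2}; value = 6 \sqrt{2}

f matches the chain-rule pattern g'(h)*h' with inner function h(x) = x^{2} + 2; substituting u = h(x) collapses the integral.
F(x) = 3 \sqrt{x^{2} + 2} is an antiderivative of f.
Check: d/dx[3 \sqrt{x^{2} + 2}] = \frac{3 x}{\sqrt{x^{2} + 2}} = f(x).
F(4) = 9 \sqrt{2}; F(0) = 3 \sqrt{2}.
Integral = F(4) - F(0) = 6 \sqrt{2}.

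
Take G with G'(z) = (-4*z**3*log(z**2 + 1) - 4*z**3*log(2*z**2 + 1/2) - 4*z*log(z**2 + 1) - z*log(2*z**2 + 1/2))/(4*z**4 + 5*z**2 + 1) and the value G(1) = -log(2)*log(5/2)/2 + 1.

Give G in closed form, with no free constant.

G(z) = -(log(z**2 + 1)*log(2*z**2 + 1/2) - 2)/2

Recognize the product-rule pattern: G'(z) = u'v + uv' with u = -log(z**2 + 1)/2, v = log(2*z**2 + 1/2), so integration by parts undoes it.
A general antiderivative is -log(z**2 + 1)*log(2*z**2 + 1/2)/2 + C.
The condition gives C = -log(2)*log(5/2)/2 + 1 - (-log(2)*log(5/2)/2) = 1.
So G(z) = -(log(z**2 + 1)*log(2*z**2 + 1/2) - 2)/2.
Check: d/dz[-(log(z**2 + 1)*log(2*z**2 + 1/2) - 2)/2] = (-4*z**3*log(z**2 + 1) - 4*z**3*log(2*z**2 + 1/2) - 4*z*log(z**2 + 1) - z*log(2*z**2 + 1/2))/(4*z**4 + 5*z**2 + 1) = G'(z).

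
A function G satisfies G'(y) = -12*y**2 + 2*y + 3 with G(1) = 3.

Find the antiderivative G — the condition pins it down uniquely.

The integrand splits into summands that can be handled one at a time.
A general antiderivative is -4*y**3 + y**2 + 3*y + 1 + C.
The condition gives C = 3 - (1) = 2.
So G(y) = -4*y**3 + y**2 + 3*y + 3.
Check: d/dy[-4*y**3 + y**2 + 3*y + 3] = -12*y**2 + 2*y + 3 = G'(y).

G(y) = -4*y**3 + y**2 + 3*y + 3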